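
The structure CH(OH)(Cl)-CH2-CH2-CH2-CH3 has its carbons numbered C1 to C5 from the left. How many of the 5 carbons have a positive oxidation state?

Bonds to more-electronegative neighbours contribute +1 each, bonds to H or metals contribute −1 each, and C–C bonds contribute 0. Tallying each carbon:
C1: 1C, 1H, 1O, 1Cl → 0 − 1 + 1 + 1 = +1
C2: 2C, 2H → 0 − 2 = -2
C3: 2C, 2H → 0 − 2 = -2
C4: 2C, 2H → 0 − 2 = -2
C5: 1C, 3H → 0 − 3 = -3
1 carbon (C1) meets the condition.

1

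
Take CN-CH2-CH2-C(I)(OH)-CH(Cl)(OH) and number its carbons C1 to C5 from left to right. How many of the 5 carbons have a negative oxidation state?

2

Each bond to a more electronegative atom (O, N, halogen) counts +1, each bond to a less electronegative atom (H, metal, B, Si) counts −1, and each C–C bond counts 0. Tallying each carbon:
C1: 1C, 3N → 0 + 3 = +3
C2: 2C, 2H → 0 − 2 = -2
C3: 2C, 2H → 0 − 2 = -2
C4: 2C, 1O, 1I → 0 + 1 + 1 = +2
C5: 1C, 1H, 1O, 1Cl → 0 − 1 + 1 + 1 = +1
2 carbons (C2, C3) meet the condition.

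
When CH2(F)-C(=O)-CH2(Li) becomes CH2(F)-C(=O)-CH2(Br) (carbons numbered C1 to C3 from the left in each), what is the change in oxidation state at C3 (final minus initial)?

+2

Before: C3 has 1 bond to C, 2 bonds to H, 1 bond to Li → oxidation state -3.
After: C3 has 1 bond to C, 2 bonds to H, 1 bond to Br → oxidation state -1.
Δ = -1 − (-3) = +2, so this is an oxidation at C3.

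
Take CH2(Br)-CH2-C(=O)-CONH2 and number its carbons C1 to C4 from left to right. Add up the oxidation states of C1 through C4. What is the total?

Each bond to a more electronegative atom (O, N, halogen) counts +1, each bond to a less electronegative atom (H, metal, B, Si) counts −1, and each C–C bond counts 0. Tallying each carbon:
C1: 1C, 2H, 1Br → 0 − 2 + 1 = -1
C2: 2C, 2H → 0 − 2 = -2
C3: 2C, 2O → 0 + 2 = +2
C4: 1C, 2O, 1N → 0 + 2 + 1 = +3
Sum = -1 − 2 + 2 + 3 = +2.

+2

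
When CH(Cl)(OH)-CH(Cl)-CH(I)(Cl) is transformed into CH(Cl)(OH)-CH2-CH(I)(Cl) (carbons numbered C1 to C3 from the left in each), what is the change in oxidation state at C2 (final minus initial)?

-2

Before: C2 has 2 bonds to C, 1 bond to H, 1 bond to Cl → oxidation state 0.
After: C2 has 2 bonds to C, 2 bonds to H → oxidation state -2.
Δ = -2 − (0) = -2, so this is a reduction at C2.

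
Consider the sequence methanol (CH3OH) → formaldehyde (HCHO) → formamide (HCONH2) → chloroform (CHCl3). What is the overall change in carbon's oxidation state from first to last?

Carbon oxidation states along the series — methanol: -2, formaldehyde: 0, formamide: +2, chloroform: +2.
Net change = +2 − (-2) = +4.

+4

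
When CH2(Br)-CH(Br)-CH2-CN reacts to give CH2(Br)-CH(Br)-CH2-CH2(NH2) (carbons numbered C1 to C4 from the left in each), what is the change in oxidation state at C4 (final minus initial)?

-4

Before: C4 has 1 bond to C, 3 bonds to N → oxidation state +3.
After: C4 has 1 bond to C, 2 bonds to H, 1 bond to N → oxidation state -1.
Δ = -1 − (+3) = -4, so this is a reduction at C4.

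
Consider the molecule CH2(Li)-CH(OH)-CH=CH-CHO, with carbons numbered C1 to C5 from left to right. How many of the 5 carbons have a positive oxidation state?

Tallying each carbon's bonds:
C1: 1C, 2H, 1Li → 0 − 2 − 1 = -3
C2: 2C, 1H, 1O → 0 − 1 + 1 = 0
C3: 3C, 1H → 0 − 1 = -1
C4: 3C, 1H → 0 − 1 = -1
C5: 1C, 1H, 2O → 0 − 1 + 2 = +1
1 carbon (C5) meets the condition.

1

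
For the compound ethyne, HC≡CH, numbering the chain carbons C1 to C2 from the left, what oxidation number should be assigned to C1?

-1

Count +1 for every bond to an atom more electronegative than carbon and −1 for every bond to one less electronegative; C–C bonds are 0.
C1 has one bond to H (-1), a triple bond to C (3×0 = 0).
Oxidation state = -1 + 0 = -1.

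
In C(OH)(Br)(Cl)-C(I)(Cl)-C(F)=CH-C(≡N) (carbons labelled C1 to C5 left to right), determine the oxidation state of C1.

+3

C1 has one bond to C (0), one bond to O (+1), one bond to Br (+1), one bond to Cl (+1).
Oxidation state = 0 + 1 + 1 + 1 = +3.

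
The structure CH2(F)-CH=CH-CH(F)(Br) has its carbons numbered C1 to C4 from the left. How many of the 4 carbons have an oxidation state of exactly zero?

Tallying each carbon's bonds:
C1: 1C, 2H, 1F → 0 − 2 + 1 = -1
C2: 3C, 1H → 0 − 1 = -1
C3: 3C, 1H → 0 − 1 = -1
C4: 1C, 1H, 1F, 1Br → 0 − 1 + 1 + 1 = +1
0 carbons meet the condition.

0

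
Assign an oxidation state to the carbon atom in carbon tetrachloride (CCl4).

+4

Count +1 for every bond to an atom more electronegative than carbon and −1 for every bond to one less electronegative; C–C bonds are 0.
The carbon has one bond to Cl (+1), one bond to Cl (+1), one bond to Cl (+1), one bond to Cl (+1).
Oxidation state = +1 + 1 + 1 + 1 = +4.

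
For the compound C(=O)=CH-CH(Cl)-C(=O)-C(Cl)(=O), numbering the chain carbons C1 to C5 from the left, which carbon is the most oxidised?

C5

Each bond to a more electronegative atom (O, N, halogen) counts +1, each bond to a less electronegative atom (H, metal, B, Si) counts −1, and each C–C bond counts 0. Tallying each carbon:
C1: 2C, 2O → 0 + 2 = +2
C2: 3C, 1H → 0 − 1 = -1
C3: 2C, 1H, 1Cl → 0 − 1 + 1 = 0
C4: 2C, 2O → 0 + 2 = +2
C5: 1C, 2O, 1Cl → 0 + 2 + 1 = +3
The most oxidised carbon is C5 at +3.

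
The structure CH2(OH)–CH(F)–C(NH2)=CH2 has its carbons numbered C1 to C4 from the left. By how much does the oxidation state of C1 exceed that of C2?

-1

C1: 1C, 2H, 1O → 0 − 2 + 1 = -1
C2: 2C, 1H, 1F → 0 − 1 + 1 = 0
Difference: -1 − (0) = -1.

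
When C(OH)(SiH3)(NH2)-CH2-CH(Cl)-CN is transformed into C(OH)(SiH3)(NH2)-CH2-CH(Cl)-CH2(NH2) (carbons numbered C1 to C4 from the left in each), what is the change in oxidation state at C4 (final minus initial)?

-4

Before: C4 has 1 bond to C, 3 bonds to N → oxidation state +3.
After: C4 has 1 bond to C, 2 bonds to H, 1 bond to N → oxidation state -1.
Δ = -1 − (+3) = -4, so this is a reduction at C4.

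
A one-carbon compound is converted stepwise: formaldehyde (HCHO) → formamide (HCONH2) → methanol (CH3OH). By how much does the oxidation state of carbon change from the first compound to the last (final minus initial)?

-2

Carbon oxidation states along the series — formaldehyde: 0, formamide: +2, methanol: -2.
Net change = -2 − (0) = -2.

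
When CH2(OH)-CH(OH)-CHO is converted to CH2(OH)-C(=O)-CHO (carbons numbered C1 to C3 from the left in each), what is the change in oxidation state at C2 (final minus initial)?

+2

Before: C2 has 2 bonds to C, 1 bond to H, 1 bond to O → oxidation state 0.
After: C2 has 2 bonds to C, 2 bonds to O → oxidation state +2.
Δ = +2 − (0) = +2, so this is an oxidation at C2.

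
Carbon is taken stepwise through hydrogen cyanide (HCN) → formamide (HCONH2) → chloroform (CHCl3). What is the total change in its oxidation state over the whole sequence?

Carbon oxidation states along the series — hydrogen cyanide: +2, formamide: +2, chloroform: +2.
Net change = +2 − (+2) = 0.

0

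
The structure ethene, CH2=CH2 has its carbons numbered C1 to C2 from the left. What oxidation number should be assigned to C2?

C2 has one bond to H (-1), one bond to H (-1), a double bond to C (2×0 = 0).
Oxidation state = -1 − 1 + 0 = -2.

-2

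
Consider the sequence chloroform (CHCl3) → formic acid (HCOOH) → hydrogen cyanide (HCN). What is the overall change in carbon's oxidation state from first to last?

Carbon oxidation states along the series — chloroform: +2, formic acid: +2, hydrogen cyanide: +2.
Net change = +2 − (+2) = 0.

0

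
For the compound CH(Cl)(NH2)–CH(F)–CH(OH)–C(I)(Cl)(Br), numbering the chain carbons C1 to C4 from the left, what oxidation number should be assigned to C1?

+1

Count +1 for every bond to an atom more electronegative than carbon and −1 for every bond to one less electronegative; C–C bonds are 0.
C1 has one bond to C (0), one bond to Cl (+1), one bond to H (-1), one bond to N (+1).
Oxidation state = 0 + 1 − 1 + 1 = +1.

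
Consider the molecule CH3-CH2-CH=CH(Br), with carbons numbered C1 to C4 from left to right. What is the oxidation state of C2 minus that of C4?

C2: 2C, 2H → 0 − 2 = -2
C4: 2C, 1H, 1Br → 0 − 1 + 1 = 0
Difference: -2 − (0) = -2.

-2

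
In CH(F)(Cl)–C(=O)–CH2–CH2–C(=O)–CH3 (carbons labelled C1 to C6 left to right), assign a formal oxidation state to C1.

+1

Bonds to more-electronegative neighbours contribute +1 each, bonds to H or metals contribute −1 each, and C–C bonds contribute 0.
C1 has one bond to C (0), one bond to H (-1), one bond to F (+1), one bond to Cl (+1).
Oxidation state = 0 − 1 + 1 + 1 = +1.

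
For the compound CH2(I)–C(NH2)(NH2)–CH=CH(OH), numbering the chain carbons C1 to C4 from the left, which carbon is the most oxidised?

C2

Tallying each carbon's bonds:
C1: 1C, 2H, 1I → 0 − 2 + 1 = -1
C2: 2C, 2N → 0 + 2 = +2
C3: 3C, 1H → 0 − 1 = -1
C4: 2C, 1H, 1O → 0 − 1 + 1 = 0
The most oxidised carbon is C2 at +2.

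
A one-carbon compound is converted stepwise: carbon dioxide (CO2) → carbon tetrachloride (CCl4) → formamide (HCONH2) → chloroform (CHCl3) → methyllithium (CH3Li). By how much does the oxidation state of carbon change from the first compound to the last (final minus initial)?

-8

Carbon oxidation states along the series — carbon dioxide: +4, carbon tetrachloride: +4, formamide: +2, chloroform: +2, methyllithium: -4.
Net change = -4 − (+4) = -8.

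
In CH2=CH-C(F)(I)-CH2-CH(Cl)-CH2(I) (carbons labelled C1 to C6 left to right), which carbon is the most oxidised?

Tallying each carbon's bonds:
C1: 2C, 2H → 0 − 2 = -2
C2: 3C, 1H → 0 − 1 = -1
C3: 2C, 1F, 1I → 0 + 1 + 1 = +2
C4: 2C, 2H → 0 − 2 = -2
C5: 2C, 1H, 1Cl → 0 − 1 + 1 = 0
C6: 1C, 2H, 1I → 0 − 2 + 1 = -1
The most oxidised carbon is C3 at +2.

C3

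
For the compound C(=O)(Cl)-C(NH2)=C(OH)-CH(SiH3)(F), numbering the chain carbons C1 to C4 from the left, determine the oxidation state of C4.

C4 has one bond to C (0), one bond to Si (-1), one bond to F (+1), one bond to H (-1).
Oxidation state = 0 − 1 + 1 − 1 = -1.

-1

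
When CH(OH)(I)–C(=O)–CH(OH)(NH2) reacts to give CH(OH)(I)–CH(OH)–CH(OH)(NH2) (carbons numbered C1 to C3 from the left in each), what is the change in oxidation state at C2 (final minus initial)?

Before: C2 has 2 bonds to C, 2 bonds to O → oxidation state +2.
After: C2 has 2 bonds to C, 1 bond to H, 1 bond to O → oxidation state 0.
Δ = 0 − (+2) = -2, so this is a reduction at C2.

-2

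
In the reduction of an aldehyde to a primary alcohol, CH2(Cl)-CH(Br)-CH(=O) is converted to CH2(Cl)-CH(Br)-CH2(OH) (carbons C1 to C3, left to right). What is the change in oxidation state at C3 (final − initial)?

Before: C3 has 1 bond to C, 1 bond to H, 2 bonds to O → oxidation state +1.
After: C3 has 1 bond to C, 2 bonds to H, 1 bond to O → oxidation state -1.
Δ = -1 − (+1) = -2, so this is a reduction at C3.

-2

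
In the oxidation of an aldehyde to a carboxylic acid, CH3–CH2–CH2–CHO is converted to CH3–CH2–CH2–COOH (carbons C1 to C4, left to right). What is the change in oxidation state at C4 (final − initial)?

+2

Before: C4 has 1 bond to C, 1 bond to H, 2 bonds to O → oxidation state +1.
After: C4 has 1 bond to C, 3 bonds to O → oxidation state +3.
Δ = +3 − (+1) = +2, so this is an oxidation at C4.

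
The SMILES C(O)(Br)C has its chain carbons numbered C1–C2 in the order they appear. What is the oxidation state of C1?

Each bond to a more electronegative atom (O, N, halogen) counts +1, each bond to a less electronegative atom (H, metal, B, Si) counts −1, and each C–C bond counts 0.
C1 has one bond to C (0), one bond to O (+1), one bond to H (-1), one bond to Br (+1).
Oxidation state = 0 + 1 − 1 + 1 = +1.

+1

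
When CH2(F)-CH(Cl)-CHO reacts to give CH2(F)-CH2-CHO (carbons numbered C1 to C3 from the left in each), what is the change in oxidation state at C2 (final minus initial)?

-2

Before: C2 has 2 bonds to C, 1 bond to H, 1 bond to Cl → oxidation state 0.
After: C2 has 2 bonds to C, 2 bonds to H → oxidation state -2.
Δ = -2 − (0) = -2, so this is a reduction at C2.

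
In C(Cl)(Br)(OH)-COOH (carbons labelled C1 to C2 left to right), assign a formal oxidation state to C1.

+3

Count +1 for every bond to an atom more electronegative than carbon and −1 for every bond to one less electronegative; C–C bonds are 0.
C1 has one bond to C (0), one bond to Cl (+1), one bond to Br (+1), one bond to O (+1).
Oxidation state = 0 + 1 + 1 + 1 = +3.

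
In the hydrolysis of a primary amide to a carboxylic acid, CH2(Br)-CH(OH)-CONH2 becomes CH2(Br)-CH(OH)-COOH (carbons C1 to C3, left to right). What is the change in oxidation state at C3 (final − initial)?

Before: C3 has 1 bond to C, 2 bonds to O, 1 bond to N → oxidation state +3.
After: C3 has 1 bond to C, 3 bonds to O → oxidation state +3.
Δ = +3 − (+3) = 0, so no net redox change at C3.

0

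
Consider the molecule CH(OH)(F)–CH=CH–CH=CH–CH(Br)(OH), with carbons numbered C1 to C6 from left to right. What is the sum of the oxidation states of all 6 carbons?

-2

Tallying each carbon's bonds:
C1: 1C, 1H, 1O, 1F → 0 − 1 + 1 + 1 = +1
C2: 3C, 1H → 0 − 1 = -1
C3: 3C, 1H → 0 − 1 = -1
C4: 3C, 1H → 0 − 1 = -1
C5: 3C, 1H → 0 − 1 = -1
C6: 1C, 1H, 1O, 1Br → 0 − 1 + 1 + 1 = +1
Sum = +1 − 1 − 1 − 1 − 1 + 1 = -2.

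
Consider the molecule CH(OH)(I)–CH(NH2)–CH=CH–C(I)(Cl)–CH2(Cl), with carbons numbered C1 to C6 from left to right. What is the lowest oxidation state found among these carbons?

Tallying each carbon's bonds:
C1: 1C, 1H, 1O, 1I → 0 − 1 + 1 + 1 = +1
C2: 2C, 1H, 1N → 0 − 1 + 1 = 0
C3: 3C, 1H → 0 − 1 = -1
C4: 3C, 1H → 0 − 1 = -1
C5: 2C, 1Cl, 1I → 0 + 1 + 1 = +2
C6: 1C, 2H, 1Cl → 0 − 2 + 1 = -1
The lowest value is -1.

-1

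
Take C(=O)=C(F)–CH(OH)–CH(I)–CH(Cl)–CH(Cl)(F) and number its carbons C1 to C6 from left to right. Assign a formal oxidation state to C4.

C4 has one bond to C (0), one bond to C (0), one bond to I (+1), one bond to H (-1).
Oxidation state = 0 + 0 + 1 − 1 = 0.

0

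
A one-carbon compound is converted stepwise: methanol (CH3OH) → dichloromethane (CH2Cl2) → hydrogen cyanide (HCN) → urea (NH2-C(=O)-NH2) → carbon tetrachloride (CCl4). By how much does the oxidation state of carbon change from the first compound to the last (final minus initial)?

+6

Carbon oxidation states along the series — methanol: -2, dichloromethane: 0, hydrogen cyanide: +2, urea: +4, carbon tetrachloride: +4.
Net change = +4 − (-2) = +6.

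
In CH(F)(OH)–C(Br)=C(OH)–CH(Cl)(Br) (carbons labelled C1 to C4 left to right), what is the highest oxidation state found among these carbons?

+1

Tallying each carbon's bonds:
C1: 1C, 1H, 1O, 1F → 0 − 1 + 1 + 1 = +1
C2: 3C, 1Br → 0 + 1 = +1
C3: 3C, 1O → 0 + 1 = +1
C4: 1C, 1H, 1Cl, 1Br → 0 − 1 + 1 + 1 = +1
The highest value is +1.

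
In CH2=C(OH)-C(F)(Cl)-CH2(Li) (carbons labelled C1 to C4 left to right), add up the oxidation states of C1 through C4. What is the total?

-2

Tallying each carbon's bonds:
C1: 2C, 2H → 0 − 2 = -2
C2: 3C, 1O → 0 + 1 = +1
C3: 2C, 1F, 1Cl → 0 + 1 + 1 = +2
C4: 1C, 2H, 1Li → 0 − 2 − 1 = -3
Sum = -2 + 1 + 2 − 3 = -2.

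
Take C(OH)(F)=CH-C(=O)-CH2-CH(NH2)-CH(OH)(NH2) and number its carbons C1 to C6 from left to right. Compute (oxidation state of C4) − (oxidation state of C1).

C4: 2C, 2H → 0 − 2 = -2
C1: 2C, 1O, 1F → 0 + 1 + 1 = +2
Difference: -2 − (+2) = -4.

-4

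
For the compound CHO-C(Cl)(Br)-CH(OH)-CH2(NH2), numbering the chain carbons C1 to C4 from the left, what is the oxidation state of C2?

+2

Each bond to a more electronegative atom (O, N, halogen) counts +1, each bond to a less electronegative atom (H, metal, B, Si) counts −1, and each C–C bond counts 0.
C2 has one bond to C (0), one bond to C (0), one bond to Cl (+1), one bond to Br (+1).
Oxidation state = 0 + 0 + 1 + 1 = +2.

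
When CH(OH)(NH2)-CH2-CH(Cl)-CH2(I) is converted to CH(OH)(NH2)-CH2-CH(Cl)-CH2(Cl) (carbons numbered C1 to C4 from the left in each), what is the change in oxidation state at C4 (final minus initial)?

Before: C4 has 1 bond to C, 2 bonds to H, 1 bond to I → oxidation state -1.
After: C4 has 1 bond to C, 2 bonds to H, 1 bond to Cl → oxidation state -1.
Δ = -1 − (-1) = 0, so no net redox change at C4.

0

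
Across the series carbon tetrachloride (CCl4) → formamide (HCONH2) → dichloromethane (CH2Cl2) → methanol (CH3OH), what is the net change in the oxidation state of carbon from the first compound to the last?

-6

Carbon oxidation states along the series — carbon tetrachloride: +4, formamide: +2, dichloromethane: 0, methanol: -2.
Net change = -2 − (+4) = -6.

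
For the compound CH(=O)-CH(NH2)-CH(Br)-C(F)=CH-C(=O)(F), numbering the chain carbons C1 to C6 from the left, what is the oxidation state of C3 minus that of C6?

C3: 2C, 1H, 1Br → 0 − 1 + 1 = 0
C6: 1C, 2O, 1F → 0 + 2 + 1 = +3
Difference: 0 − (+3) = -3.

-3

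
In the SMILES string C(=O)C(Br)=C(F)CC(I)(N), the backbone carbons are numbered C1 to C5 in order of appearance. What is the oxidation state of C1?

C1 has one bond to C (0), a double bond to O (2×+1 = +2), one bond to H (-1).
Oxidation state = 0 + 2 − 1 = +1.

+1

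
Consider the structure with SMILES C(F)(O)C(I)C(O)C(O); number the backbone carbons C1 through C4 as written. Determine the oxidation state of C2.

Bonds to more-electronegative neighbours contribute +1 each, bonds to H or metals contribute −1 each, and C–C bonds contribute 0.
C2 has one bond to C (0), one bond to C (0), one bond to H (-1), one bond to I (+1).
Oxidation state = 0 + 0 − 1 + 1 = 0.

0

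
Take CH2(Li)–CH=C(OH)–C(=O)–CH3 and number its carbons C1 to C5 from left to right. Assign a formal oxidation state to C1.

Each bond to a more electronegative atom (O, N, halogen) counts +1, each bond to a less electronegative atom (H, metal, B, Si) counts −1, and each C–C bond counts 0.
C1 has one bond to C (0), one bond to Li (-1), one bond to H (-1), one bond to H (-1).
Oxidation state = 0 − 1 − 1 − 1 = -3.

-3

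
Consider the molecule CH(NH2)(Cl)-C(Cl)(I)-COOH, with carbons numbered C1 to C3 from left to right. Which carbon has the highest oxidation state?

C3

Tallying each carbon's bonds:
C1: 1C, 1H, 1N, 1Cl → 0 − 1 + 1 + 1 = +1
C2: 2C, 1Cl, 1I → 0 + 1 + 1 = +2
C3: 1C, 3O → 0 + 3 = +3
The most oxidised carbon is C3 at +3.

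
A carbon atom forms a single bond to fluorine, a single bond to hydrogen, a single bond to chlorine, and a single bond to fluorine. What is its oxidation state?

The carbon has one bond to H (-1), one bond to F (+1), one bond to Cl (+1), one bond to F (+1).
Oxidation state = -1 + 1 + 1 + 1 = +2.

+2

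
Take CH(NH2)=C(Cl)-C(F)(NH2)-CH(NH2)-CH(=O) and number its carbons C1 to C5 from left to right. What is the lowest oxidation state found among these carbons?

Tallying each carbon's bonds:
C1: 2C, 1H, 1N → 0 − 1 + 1 = 0
C2: 3C, 1Cl → 0 + 1 = +1
C3: 2C, 1N, 1F → 0 + 1 + 1 = +2
C4: 2C, 1H, 1N → 0 − 1 + 1 = 0
C5: 1C, 1H, 2O → 0 − 1 + 2 = +1
The lowest value is 0.

0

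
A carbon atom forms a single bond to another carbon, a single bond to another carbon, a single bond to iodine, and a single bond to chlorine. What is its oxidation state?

The carbon has one bond to C (0), one bond to C (0), one bond to Cl (+1), one bond to I (+1).
Oxidation state = 0 + 0 + 1 + 1 = +2.

+2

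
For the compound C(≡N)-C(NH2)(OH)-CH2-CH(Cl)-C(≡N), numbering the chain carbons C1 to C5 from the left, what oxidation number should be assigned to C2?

Assign +1 per bond to O/N/halogen, −1 per bond to H or an electropositive element, and 0 per bond to carbon.
C2 has one bond to C (0), one bond to C (0), one bond to N (+1), one bond to O (+1).
Oxidation state = 0 + 0 + 1 + 1 = +2.

+2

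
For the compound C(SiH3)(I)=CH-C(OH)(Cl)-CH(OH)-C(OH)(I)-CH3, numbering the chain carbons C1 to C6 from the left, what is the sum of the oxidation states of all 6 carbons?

Assign +1 per bond to O/N/halogen, −1 per bond to H or an electropositive element, and 0 per bond to carbon. Tallying each carbon:
C1: 2C, 1I, 1Si → 0 + 1 − 1 = 0
C2: 3C, 1H → 0 − 1 = -1
C3: 2C, 1O, 1Cl → 0 + 1 + 1 = +2
C4: 2C, 1H, 1O → 0 − 1 + 1 = 0
C5: 2C, 1O, 1I → 0 + 1 + 1 = +2
C6: 1C, 3H → 0 − 3 = -3
Sum = 0 − 1 + 2 + 0 + 2 − 3 = 0.

0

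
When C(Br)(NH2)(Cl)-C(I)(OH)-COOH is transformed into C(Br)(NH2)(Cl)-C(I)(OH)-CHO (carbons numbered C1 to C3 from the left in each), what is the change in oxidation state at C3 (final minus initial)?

Before: C3 has 1 bond to C, 3 bonds to O → oxidation state +3.
After: C3 has 1 bond to C, 1 bond to H, 2 bonds to O → oxidation state +1.
Δ = +1 − (+3) = -2, so this is a reduction at C3.

-2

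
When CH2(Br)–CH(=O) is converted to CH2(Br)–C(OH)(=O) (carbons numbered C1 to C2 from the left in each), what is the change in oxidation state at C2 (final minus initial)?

Before: C2 has 1 bond to C, 1 bond to H, 2 bonds to O → oxidation state +1.
After: C2 has 1 bond to C, 3 bonds to O → oxidation state +3.
Δ = +3 − (+1) = +2, so this is an oxidation at C2.

+2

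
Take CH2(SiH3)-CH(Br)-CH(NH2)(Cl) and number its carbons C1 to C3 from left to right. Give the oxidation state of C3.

Bonds to more-electronegative neighbours contribute +1 each, bonds to H or metals contribute −1 each, and C–C bonds contribute 0.
C3 has one bond to C (0), one bond to N (+1), one bond to H (-1), one bond to Cl (+1).
Oxidation state = 0 + 1 − 1 + 1 = +1.

+1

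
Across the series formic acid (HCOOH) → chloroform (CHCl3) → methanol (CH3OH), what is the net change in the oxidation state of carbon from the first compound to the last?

-4

Carbon oxidation states along the series — formic acid: +2, chloroform: +2, methanol: -2.
Net change = -2 − (+2) = -4.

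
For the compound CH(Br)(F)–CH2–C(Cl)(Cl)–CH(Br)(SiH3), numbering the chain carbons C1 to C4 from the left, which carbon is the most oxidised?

C3

Each bond to a more electronegative atom (O, N, halogen) counts +1, each bond to a less electronegative atom (H, metal, B, Si) counts −1, and each C–C bond counts 0. Tallying each carbon:
C1: 1C, 1H, 1F, 1Br → 0 − 1 + 1 + 1 = +1
C2: 2C, 2H → 0 − 2 = -2
C3: 2C, 2Cl → 0 + 2 = +2
C4: 1C, 1H, 1Br, 1Si → 0 − 1 + 1 − 1 = -1
The most oxidised carbon is C3 at +2.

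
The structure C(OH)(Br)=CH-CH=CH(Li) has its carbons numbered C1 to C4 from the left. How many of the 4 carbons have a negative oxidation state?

3

Bonds to more-electronegative neighbours contribute +1 each, bonds to H or metals contribute −1 each, and C–C bonds contribute 0. Tallying each carbon:
C1: 2C, 1O, 1Br → 0 + 1 + 1 = +2
C2: 3C, 1H → 0 − 1 = -1
C3: 3C, 1H → 0 − 1 = -1
C4: 2C, 1H, 1Li → 0 − 1 − 1 = -2
3 carbons (C2, C3, C4) meet the condition.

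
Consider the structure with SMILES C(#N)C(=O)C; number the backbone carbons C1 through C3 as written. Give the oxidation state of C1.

+3

C1 has one bond to C (0), a triple bond to N (3×+1 = +3).
Oxidation state = 0 + 3 = +3.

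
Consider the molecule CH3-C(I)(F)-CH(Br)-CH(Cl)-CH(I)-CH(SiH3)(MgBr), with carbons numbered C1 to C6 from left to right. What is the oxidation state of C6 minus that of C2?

-5

C6: 1C, 1H, 1Mg, 1Si → 0 − 1 − 1 − 1 = -3
C2: 2C, 1F, 1I → 0 + 1 + 1 = +2
Difference: -3 − (+2) = -5.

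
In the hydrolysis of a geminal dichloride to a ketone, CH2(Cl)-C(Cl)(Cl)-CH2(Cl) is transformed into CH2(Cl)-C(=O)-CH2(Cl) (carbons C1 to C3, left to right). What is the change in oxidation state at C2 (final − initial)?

0

Before: C2 has 2 bonds to C, 2 bonds to Cl → oxidation state +2.
After: C2 has 2 bonds to C, 2 bonds to O → oxidation state +2.
Δ = +2 − (+2) = 0, so no net redox change at C2.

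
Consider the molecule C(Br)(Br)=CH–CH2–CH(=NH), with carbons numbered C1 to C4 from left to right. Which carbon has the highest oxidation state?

C1

Assign +1 per bond to O/N/halogen, −1 per bond to H or an electropositive element, and 0 per bond to carbon. Tallying each carbon:
C1: 2C, 2Br → 0 + 2 = +2
C2: 3C, 1H → 0 − 1 = -1
C3: 2C, 2H → 0 − 2 = -2
C4: 1C, 1H, 2N → 0 − 1 + 2 = +1
The most oxidised carbon is C1 at +2.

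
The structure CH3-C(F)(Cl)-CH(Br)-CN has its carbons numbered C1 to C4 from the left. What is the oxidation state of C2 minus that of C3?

+2

C2: 2C, 1F, 1Cl → 0 + 1 + 1 = +2
C3: 2C, 1H, 1Br → 0 − 1 + 1 = 0
Difference: +2 − (0) = +2.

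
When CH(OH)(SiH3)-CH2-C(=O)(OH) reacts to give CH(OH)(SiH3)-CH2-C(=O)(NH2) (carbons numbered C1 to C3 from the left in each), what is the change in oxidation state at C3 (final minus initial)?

Before: C3 has 1 bond to C, 3 bonds to O → oxidation state +3.
After: C3 has 1 bond to C, 2 bonds to O, 1 bond to N → oxidation state +3.
Δ = +3 − (+3) = 0, so no net redox change at C3.

0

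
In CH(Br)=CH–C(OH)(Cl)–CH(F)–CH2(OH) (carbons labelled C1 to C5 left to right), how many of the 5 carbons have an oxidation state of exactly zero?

2

Bonds to more-electronegative neighbours contribute +1 each, bonds to H or metals contribute −1 each, and C–C bonds contribute 0. Tallying each carbon:
C1: 2C, 1H, 1Br → 0 − 1 + 1 = 0
C2: 3C, 1H → 0 − 1 = -1
C3: 2C, 1O, 1Cl → 0 + 1 + 1 = +2
C4: 2C, 1H, 1F → 0 − 1 + 1 = 0
C5: 1C, 2H, 1O → 0 − 2 + 1 = -1
2 carbons (C1, C4) meet the condition.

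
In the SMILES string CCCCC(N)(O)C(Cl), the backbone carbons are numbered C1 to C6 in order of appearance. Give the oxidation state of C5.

C5 has one bond to C (0), one bond to C (0), one bond to N (+1), one bond to O (+1).
Oxidation state = 0 + 0 + 1 + 1 = +2.

+2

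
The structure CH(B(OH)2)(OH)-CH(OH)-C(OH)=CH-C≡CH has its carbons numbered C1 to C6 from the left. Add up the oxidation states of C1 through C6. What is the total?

Tallying each carbon's bonds:
C1: 1C, 1H, 1O, 1B → 0 − 1 + 1 − 1 = -1
C2: 2C, 1H, 1O → 0 − 1 + 1 = 0
C3: 3C, 1O → 0 + 1 = +1
C4: 3C, 1H → 0 − 1 = -1
C5: 4C → 0 = 0
C6: 3C, 1H → 0 − 1 = -1
Sum = -1 + 0 + 1 − 1 + 0 − 1 = -2.

-2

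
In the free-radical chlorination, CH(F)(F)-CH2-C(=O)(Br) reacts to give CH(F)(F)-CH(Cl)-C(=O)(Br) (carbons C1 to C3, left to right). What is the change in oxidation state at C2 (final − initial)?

Before: C2 has 2 bonds to C, 2 bonds to H → oxidation state -2.
After: C2 has 2 bonds to C, 1 bond to H, 1 bond to Cl → oxidation state 0.
Δ = 0 − (-2) = +2, so this is an oxidation at C2.

+2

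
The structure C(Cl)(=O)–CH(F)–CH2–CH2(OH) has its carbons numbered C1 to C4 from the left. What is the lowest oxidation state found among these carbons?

Count +1 for every bond to an atom more electronegative than carbon and −1 for every bond to one less electronegative; C–C bonds are 0. Tallying each carbon:
C1: 1C, 2O, 1Cl → 0 + 2 + 1 = +3
C2: 2C, 1H, 1F → 0 − 1 + 1 = 0
C3: 2C, 2H → 0 − 2 = -2
C4: 1C, 2H, 1O → 0 − 2 + 1 = -1
The lowest value is -2.

-2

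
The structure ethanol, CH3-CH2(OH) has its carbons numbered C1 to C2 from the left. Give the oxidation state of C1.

-3

Count +1 for every bond to an atom more electronegative than carbon and −1 for every bond to one less electronegative; C–C bonds are 0.
C1 has one bond to H (-1), one bond to H (-1), one bond to H (-1), one bond to C (0).
Oxidation state = -1 − 1 − 1 + 0 = -3.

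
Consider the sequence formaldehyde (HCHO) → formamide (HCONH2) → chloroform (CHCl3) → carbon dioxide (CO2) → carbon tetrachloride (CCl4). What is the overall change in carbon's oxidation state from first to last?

Carbon oxidation states along the series — formaldehyde: 0, formamide: +2, chloroform: +2, carbon dioxide: +4, carbon tetrachloride: +4.
Net change = +4 − (0) = +4.

+4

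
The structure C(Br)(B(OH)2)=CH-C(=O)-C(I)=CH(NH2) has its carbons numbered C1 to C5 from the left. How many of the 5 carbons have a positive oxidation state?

Tallying each carbon's bonds:
C1: 2C, 1Br, 1B → 0 + 1 − 1 = 0
C2: 3C, 1H → 0 − 1 = -1
C3: 2C, 2O → 0 + 2 = +2
C4: 3C, 1I → 0 + 1 = +1
C5: 2C, 1H, 1N → 0 − 1 + 1 = 0
2 carbons (C3, C4) meet the condition.

2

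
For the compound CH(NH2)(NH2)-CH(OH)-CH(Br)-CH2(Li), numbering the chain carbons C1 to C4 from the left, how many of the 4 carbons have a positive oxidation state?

1

Tallying each carbon's bonds:
C1: 1C, 1H, 2N → 0 − 1 + 2 = +1
C2: 2C, 1H, 1O → 0 − 1 + 1 = 0
C3: 2C, 1H, 1Br → 0 − 1 + 1 = 0
C4: 1C, 2H, 1Li → 0 − 2 − 1 = -3
1 carbon (C1) meets the condition.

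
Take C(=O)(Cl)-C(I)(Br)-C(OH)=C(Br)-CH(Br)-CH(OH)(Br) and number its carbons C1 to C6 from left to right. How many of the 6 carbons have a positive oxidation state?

5

Tallying each carbon's bonds:
C1: 1C, 2O, 1Cl → 0 + 2 + 1 = +3
C2: 2C, 1Br, 1I → 0 + 1 + 1 = +2
C3: 3C, 1O → 0 + 1 = +1
C4: 3C, 1Br → 0 + 1 = +1
C5: 2C, 1H, 1Br → 0 − 1 + 1 = 0
C6: 1C, 1H, 1O, 1Br → 0 − 1 + 1 + 1 = +1
5 carbons (C1, C2, C3, C4, C6) meet the condition.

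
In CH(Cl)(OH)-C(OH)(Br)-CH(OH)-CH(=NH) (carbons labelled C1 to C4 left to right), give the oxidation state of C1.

+1

Count +1 for every bond to an atom more electronegative than carbon and −1 for every bond to one less electronegative; C–C bonds are 0.
C1 has one bond to C (0), one bond to Cl (+1), one bond to O (+1), one bond to H (-1).
Oxidation state = 0 + 1 + 1 − 1 = +1.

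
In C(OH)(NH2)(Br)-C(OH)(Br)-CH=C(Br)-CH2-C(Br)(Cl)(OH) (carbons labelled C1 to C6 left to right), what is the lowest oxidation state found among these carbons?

Tallying each carbon's bonds:
C1: 1C, 1O, 1N, 1Br → 0 + 1 + 1 + 1 = +3
C2: 2C, 1O, 1Br → 0 + 1 + 1 = +2
C3: 3C, 1H → 0 − 1 = -1
C4: 3C, 1Br → 0 + 1 = +1
C5: 2C, 2H → 0 − 2 = -2
C6: 1C, 1O, 1Cl, 1Br → 0 + 1 + 1 + 1 = +3
The lowest value is -2.

-2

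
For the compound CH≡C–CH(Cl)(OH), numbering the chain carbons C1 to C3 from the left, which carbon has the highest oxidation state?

C3

Tallying each carbon's bonds:
C1: 3C, 1H → 0 − 1 = -1
C2: 4C → 0 = 0
C3: 1C, 1H, 1O, 1Cl → 0 − 1 + 1 + 1 = +1
The most oxidised carbon is C3 at +1.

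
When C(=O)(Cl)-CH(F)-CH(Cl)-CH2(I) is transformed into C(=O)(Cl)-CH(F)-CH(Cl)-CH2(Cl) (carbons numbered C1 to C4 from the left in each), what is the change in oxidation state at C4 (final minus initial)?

Before: C4 has 1 bond to C, 2 bonds to H, 1 bond to I → oxidation state -1.
After: C4 has 1 bond to C, 2 bonds to H, 1 bond to Cl → oxidation state -1.
Δ = -1 − (-1) = 0, so no net redox change at C4.

0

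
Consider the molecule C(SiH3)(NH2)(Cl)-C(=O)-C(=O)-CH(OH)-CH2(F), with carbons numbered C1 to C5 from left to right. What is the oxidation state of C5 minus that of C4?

C5: 1C, 2H, 1F → 0 − 2 + 1 = -1
C4: 2C, 1H, 1O → 0 − 1 + 1 = 0
Difference: -1 − (0) = -1.

-1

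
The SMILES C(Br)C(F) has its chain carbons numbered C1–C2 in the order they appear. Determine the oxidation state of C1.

-1

Assign +1 per bond to O/N/halogen, −1 per bond to H or an electropositive element, and 0 per bond to carbon.
C1 has one bond to C (0), one bond to H (-1), one bond to H (-1), one bond to Br (+1).
Oxidation state = 0 − 1 − 1 + 1 = -1.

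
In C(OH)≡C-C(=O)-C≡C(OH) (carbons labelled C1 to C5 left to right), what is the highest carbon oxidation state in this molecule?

+2

Tallying each carbon's bonds:
C1: 3C, 1O → 0 + 1 = +1
C2: 4C → 0 = 0
C3: 2C, 2O → 0 + 2 = +2
C4: 4C → 0 = 0
C5: 3C, 1O → 0 + 1 = +1
The highest value is +2.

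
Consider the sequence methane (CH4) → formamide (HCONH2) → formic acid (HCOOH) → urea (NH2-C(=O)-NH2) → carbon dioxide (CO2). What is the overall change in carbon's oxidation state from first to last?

+8

Carbon oxidation states along the series — methane: -4, formamide: +2, formic acid: +2, urea: +4, carbon dioxide: +4.
Net change = +4 − (-4) = +8.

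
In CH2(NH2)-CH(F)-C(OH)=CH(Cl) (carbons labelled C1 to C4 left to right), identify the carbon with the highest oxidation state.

C3

Tallying each carbon's bonds:
C1: 1C, 2H, 1N → 0 − 2 + 1 = -1
C2: 2C, 1H, 1F → 0 − 1 + 1 = 0
C3: 3C, 1O → 0 + 1 = +1
C4: 2C, 1H, 1Cl → 0 − 1 + 1 = 0
The most oxidised carbon is C3 at +1.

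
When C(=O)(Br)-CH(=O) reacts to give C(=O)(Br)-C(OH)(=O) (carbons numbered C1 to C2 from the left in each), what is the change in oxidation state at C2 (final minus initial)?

+2

Before: C2 has 1 bond to C, 1 bond to H, 2 bonds to O → oxidation state +1.
After: C2 has 1 bond to C, 3 bonds to O → oxidation state +3.
Δ = +3 − (+1) = +2, so this is an oxidation at C2.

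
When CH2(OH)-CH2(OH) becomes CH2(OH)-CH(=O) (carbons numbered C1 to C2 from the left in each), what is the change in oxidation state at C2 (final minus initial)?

+2

Before: C2 has 1 bond to C, 2 bonds to H, 1 bond to O → oxidation state -1.
After: C2 has 1 bond to C, 1 bond to H, 2 bonds to O → oxidation state +1.
Δ = +1 − (-1) = +2, so this is an oxidation at C2.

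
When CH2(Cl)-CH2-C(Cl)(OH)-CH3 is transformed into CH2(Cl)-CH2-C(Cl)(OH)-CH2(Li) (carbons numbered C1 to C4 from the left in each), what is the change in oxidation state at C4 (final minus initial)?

Before: C4 has 1 bond to C, 3 bonds to H → oxidation state -3.
After: C4 has 1 bond to C, 2 bonds to H, 1 bond to Li → oxidation state -3.
Δ = -3 − (-3) = 0, so no net redox change at C4.

0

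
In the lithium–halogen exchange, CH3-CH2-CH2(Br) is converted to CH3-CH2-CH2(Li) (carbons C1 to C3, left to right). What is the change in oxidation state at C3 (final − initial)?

Before: C3 has 1 bond to C, 2 bonds to H, 1 bond to Br → oxidation state -1.
After: C3 has 1 bond to C, 2 bonds to H, 1 bond to Li → oxidation state -3.
Δ = -3 − (-1) = -2, so this is a reduction at C3.

-2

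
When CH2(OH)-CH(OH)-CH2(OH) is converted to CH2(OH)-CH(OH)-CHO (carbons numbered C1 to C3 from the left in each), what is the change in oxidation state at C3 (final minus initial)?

+2

Before: C3 has 1 bond to C, 2 bonds to H, 1 bond to O → oxidation state -1.
After: C3 has 1 bond to C, 1 bond to H, 2 bonds to O → oxidation state +1.
Δ = +1 − (-1) = +2, so this is an oxidation at C3.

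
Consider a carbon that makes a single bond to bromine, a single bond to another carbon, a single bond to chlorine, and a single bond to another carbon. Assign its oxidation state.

The carbon has one bond to C (0), one bond to C (0), one bond to Cl (+1), one bond to Br (+1).
Oxidation state = 0 + 0 + 1 + 1 = +2.

+2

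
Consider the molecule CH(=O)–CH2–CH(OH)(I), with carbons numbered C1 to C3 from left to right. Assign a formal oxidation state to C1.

+1

C1 has one bond to C (0), a double bond to O (2×+1 = +2), one bond to H (-1).
Oxidation state = 0 + 2 − 1 = +1.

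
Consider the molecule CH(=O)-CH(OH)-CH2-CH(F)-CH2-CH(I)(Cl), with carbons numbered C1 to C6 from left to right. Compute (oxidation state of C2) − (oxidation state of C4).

C2: 2C, 1H, 1O → 0 − 1 + 1 = 0
C4: 2C, 1H, 1F → 0 − 1 + 1 = 0
Difference: 0 − (0) = 0.

0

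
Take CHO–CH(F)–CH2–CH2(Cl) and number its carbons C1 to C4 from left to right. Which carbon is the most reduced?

C3

Bonds to more-electronegative neighbours contribute +1 each, bonds to H or metals contribute −1 each, and C–C bonds contribute 0. Tallying each carbon:
C1: 1C, 1H, 2O → 0 − 1 + 2 = +1
C2: 2C, 1H, 1F → 0 − 1 + 1 = 0
C3: 2C, 2H → 0 − 2 = -2
C4: 1C, 2H, 1Cl → 0 − 2 + 1 = -1
The most reduced carbon is C3 at -2.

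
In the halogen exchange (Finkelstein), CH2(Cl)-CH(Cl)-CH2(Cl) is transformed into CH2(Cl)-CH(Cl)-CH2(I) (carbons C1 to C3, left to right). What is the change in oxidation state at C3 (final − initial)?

0

Before: C3 has 1 bond to C, 2 bonds to H, 1 bond to Cl → oxidation state -1.
After: C3 has 1 bond to C, 2 bonds to H, 1 bond to I → oxidation state -1.
Δ = -1 − (-1) = 0, so no net redox change at C3.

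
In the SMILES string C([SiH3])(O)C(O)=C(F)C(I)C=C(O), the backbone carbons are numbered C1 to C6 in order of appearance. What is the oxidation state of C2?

C2 has one bond to C (0), a double bond to C (2×0 = 0), one bond to O (+1).
Oxidation state = 0 + 0 + 1 = +1.

+1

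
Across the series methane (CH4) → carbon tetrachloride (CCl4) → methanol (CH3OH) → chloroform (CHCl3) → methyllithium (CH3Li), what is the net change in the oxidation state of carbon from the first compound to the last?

0

Carbon oxidation states along the series — methane: -4, carbon tetrachloride: +4, methanol: -2, chloroform: +2, methyllithium: -4.
Net change = -4 − (-4) = 0.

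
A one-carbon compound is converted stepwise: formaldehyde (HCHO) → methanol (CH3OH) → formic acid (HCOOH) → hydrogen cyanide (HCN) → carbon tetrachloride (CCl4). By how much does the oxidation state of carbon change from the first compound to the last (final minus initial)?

Carbon oxidation states along the series — formaldehyde: 0, methanol: -2, formic acid: +2, hydrogen cyanide: +2, carbon tetrachloride: +4.
Net change = +4 − (0) = +4.

+4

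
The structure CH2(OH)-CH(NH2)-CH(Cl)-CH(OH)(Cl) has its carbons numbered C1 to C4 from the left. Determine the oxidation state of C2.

0

C2 has one bond to C (0), one bond to C (0), one bond to N (+1), one bond to H (-1).
Oxidation state = 0 + 0 + 1 − 1 = 0.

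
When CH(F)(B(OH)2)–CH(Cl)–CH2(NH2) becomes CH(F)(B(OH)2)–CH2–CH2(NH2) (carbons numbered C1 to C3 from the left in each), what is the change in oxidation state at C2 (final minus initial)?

-2

Before: C2 has 2 bonds to C, 1 bond to H, 1 bond to Cl → oxidation state 0.
After: C2 has 2 bonds to C, 2 bonds to H → oxidation state -2.
Δ = -2 − (0) = -2, so this is a reduction at C2.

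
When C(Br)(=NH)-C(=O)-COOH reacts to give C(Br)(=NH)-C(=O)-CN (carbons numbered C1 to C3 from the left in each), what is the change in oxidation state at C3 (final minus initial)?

0

Before: C3 has 1 bond to C, 3 bonds to O → oxidation state +3.
After: C3 has 1 bond to C, 3 bonds to N → oxidation state +3.
Δ = +3 − (+3) = 0, so no net redox change at C3.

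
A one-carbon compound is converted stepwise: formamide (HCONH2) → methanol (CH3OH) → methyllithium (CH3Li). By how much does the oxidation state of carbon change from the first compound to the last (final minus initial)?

Carbon oxidation states along the series — formamide: +2, methanol: -2, methyllithium: -4.
Net change = -4 − (+2) = -6.

-6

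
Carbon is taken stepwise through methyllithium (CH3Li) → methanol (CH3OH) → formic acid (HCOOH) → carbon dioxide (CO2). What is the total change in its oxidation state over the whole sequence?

+8

Carbon oxidation states along the series — methyllithium: -4, methanol: -2, formic acid: +2, carbon dioxide: +4.
Net change = +4 − (-4) = +8.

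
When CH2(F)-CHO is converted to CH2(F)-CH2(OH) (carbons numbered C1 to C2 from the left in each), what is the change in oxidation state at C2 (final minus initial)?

Before: C2 has 1 bond to C, 1 bond to H, 2 bonds to O → oxidation state +1.
After: C2 has 1 bond to C, 2 bonds to H, 1 bond to O → oxidation state -1.
Δ = -1 − (+1) = -2, so this is a reduction at C2.

-2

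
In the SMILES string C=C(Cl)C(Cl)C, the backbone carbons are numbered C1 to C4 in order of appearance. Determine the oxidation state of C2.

Count +1 for every bond to an atom more electronegative than carbon and −1 for every bond to one less electronegative; C–C bonds are 0.
C2 has a double bond to C (2×0 = 0), one bond to C (0), one bond to Cl (+1).
Oxidation state = 0 + 0 + 1 = +1.

+1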